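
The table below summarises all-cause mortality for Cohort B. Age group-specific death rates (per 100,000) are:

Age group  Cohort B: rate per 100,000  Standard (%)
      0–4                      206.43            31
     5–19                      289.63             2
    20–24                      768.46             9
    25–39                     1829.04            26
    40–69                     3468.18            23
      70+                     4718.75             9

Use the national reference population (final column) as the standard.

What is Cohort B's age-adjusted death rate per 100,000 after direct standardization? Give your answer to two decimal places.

1836.87

Standard weights: 0.31, 0.02, 0.09, 0.26, 0.23, 0.09.
Standardized rate: 0.3100×206.43 + 0.0200×289.63 + 0.0900×768.46 + 0.2600×1829.04 + 0.2300×3468.18 + 0.0900×4718.75 = 1836.8666 per 100,000.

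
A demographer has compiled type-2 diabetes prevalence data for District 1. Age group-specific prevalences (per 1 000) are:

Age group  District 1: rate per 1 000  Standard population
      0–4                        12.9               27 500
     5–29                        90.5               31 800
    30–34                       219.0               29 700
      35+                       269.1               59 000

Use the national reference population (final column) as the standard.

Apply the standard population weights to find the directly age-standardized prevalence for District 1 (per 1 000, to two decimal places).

Standard total = 148 000; weights = 0.1858, 0.2149, 0.2007, 0.3986.
Standardized rate: 0.1858×12.9 + 0.2149×90.5 + 0.2007×219.0 + 0.3986×269.1 = 173.0666 per 1 000.

173.07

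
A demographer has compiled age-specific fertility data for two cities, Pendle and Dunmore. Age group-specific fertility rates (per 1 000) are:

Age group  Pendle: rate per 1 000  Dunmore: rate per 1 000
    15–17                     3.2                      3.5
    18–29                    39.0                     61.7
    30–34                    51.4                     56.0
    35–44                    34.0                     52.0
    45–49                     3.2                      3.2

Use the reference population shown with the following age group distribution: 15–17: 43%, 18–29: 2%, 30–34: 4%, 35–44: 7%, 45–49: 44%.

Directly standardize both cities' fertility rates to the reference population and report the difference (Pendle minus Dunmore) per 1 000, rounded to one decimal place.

Standard weights: 0.43, 0.02, 0.04, 0.07, 0.44.
Pendle: 0.4300×3.2 + 0.0200×39.0 + 0.0400×51.4 + 0.0700×34.0 + 0.4400×3.2 = 8.0000 per 1 000.
Dunmore: 0.4300×3.5 + 0.0200×61.7 + 0.0400×56.0 + 0.0700×52.0 + 0.4400×3.2 = 10.0270 per 1 000.
Difference = 8.0000 − 10.0270 = -2.0270.

-2.0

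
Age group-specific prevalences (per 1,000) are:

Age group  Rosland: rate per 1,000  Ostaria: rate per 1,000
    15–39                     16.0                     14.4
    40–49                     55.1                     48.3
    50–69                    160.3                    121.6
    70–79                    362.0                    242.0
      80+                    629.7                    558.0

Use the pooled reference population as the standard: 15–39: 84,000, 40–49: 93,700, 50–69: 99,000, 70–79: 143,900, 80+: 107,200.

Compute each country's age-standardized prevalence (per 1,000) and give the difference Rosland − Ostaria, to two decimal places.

56.00

Standard total = 527,800; weights = 0.1592, 0.1775, 0.1876, 0.2726, 0.2031.
Rosland: 0.1592×16.0 + 0.1775×55.1 + 0.1876×160.3 + 0.2726×362.0 + 0.2031×629.7 = 268.9887 per 1,000.
Ostaria: 0.1592×14.4 + 0.1775×48.3 + 0.1876×121.6 + 0.2726×242.0 + 0.2031×558.0 = 212.9881 per 1,000.
Difference = 268.9887 − 212.9881 = 56.0006.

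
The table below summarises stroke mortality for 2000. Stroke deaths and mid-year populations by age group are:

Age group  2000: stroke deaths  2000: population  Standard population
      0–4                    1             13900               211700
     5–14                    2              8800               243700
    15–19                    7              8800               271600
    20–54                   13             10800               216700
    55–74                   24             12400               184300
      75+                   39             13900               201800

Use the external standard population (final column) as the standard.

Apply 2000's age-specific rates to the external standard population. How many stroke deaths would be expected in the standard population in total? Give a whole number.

Age-specific rates per 100000 for 2000: 7.19, 22.73, 79.55, 120.37, 193.55, 280.58.
Expected stroke deaths = Σ (standard pop × age-specific rate ÷ 100000)
= 211700×7.19/100000 + 243700×22.73/100000 + 271600×79.55/100000 + 216700×120.37/100000 + 184300×193.55/100000 + 201800×280.58/100000
= 15.23 + 55.39 + 216.05 + 260.84 + 356.71 + 566.20 = 1470.42.

1470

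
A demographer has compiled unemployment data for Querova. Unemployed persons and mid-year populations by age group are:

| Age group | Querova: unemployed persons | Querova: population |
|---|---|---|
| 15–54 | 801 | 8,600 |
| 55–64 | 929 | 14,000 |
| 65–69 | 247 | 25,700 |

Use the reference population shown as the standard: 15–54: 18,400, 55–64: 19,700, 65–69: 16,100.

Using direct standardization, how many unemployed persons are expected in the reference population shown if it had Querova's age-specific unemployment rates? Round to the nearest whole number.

Age-specific rates per 1,000 for Querova: 93.140, 66.357, 9.611.
Expected unemployed persons = Σ (standard pop × age-specific rate ÷ 1,000)
= 18,400×93.140/1,000 + 19,700×66.357/1,000 + 16,100×9.611/1,000
= 1713.77 + 1307.24 + 154.74 = 3175.74.

3176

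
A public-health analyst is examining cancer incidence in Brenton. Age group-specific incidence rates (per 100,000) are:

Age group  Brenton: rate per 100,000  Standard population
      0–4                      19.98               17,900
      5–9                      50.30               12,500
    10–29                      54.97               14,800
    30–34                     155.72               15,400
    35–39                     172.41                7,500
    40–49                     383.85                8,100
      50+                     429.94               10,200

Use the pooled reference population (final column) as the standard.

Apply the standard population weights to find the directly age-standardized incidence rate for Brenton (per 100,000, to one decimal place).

150.3

Standard total = 86,400; weights = 0.2072, 0.1447, 0.1713, 0.1782, 0.0868, 0.0938, 0.1181.
Standardized rate: 0.2072×19.98 + 0.1447×50.30 + 0.1713×54.97 + 0.1782×155.72 + 0.0868×172.41 + 0.0938×383.85 + 0.1181×429.94 = 150.2973 per 100,000.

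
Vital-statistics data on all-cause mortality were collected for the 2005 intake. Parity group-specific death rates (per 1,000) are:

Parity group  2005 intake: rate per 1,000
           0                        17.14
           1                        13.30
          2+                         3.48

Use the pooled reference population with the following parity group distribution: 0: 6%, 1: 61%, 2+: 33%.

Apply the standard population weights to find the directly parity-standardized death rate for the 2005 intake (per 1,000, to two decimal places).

10.29

Standard weights: 0.06, 0.61, 0.33.
Standardized rate: 0.0600×17.14 + 0.6100×13.30 + 0.3300×3.48 = 10.2898 per 1,000.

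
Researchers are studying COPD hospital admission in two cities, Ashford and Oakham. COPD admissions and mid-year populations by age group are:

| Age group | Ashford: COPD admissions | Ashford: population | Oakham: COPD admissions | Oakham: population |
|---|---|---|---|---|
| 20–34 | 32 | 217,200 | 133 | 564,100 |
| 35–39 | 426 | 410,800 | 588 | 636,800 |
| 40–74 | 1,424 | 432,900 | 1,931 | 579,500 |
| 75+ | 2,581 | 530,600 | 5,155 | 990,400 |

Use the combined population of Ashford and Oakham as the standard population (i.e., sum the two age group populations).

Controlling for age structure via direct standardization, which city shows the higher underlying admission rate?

Age-specific rates per 10,000 for Ashford: 1.47, 10.37, 32.89, 48.64.
For Oakham: 2.36, 9.23, 33.32, 52.05.
Combined standard total = 4,362,300; weights = 0.1791, 0.2401, 0.2321, 0.3487.
Ashford: 0.1791×1.47 + 0.2401×10.37 + 0.2321×32.89 + 0.3487×48.64 = 27.3487 per 10,000.
Oakham: 0.1791×2.36 + 0.2401×9.23 + 0.2321×33.32 + 0.3487×52.05 = 28.5212 per 10,000.

Oakham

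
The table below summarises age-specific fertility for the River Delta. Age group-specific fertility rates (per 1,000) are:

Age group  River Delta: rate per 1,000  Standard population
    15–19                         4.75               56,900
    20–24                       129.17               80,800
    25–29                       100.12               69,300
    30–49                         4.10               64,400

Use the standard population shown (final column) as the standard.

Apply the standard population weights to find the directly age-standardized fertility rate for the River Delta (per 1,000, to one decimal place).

66.0

Standard total = 271,400; weights = 0.2097, 0.2977, 0.2553, 0.2373.
Standardized rate: 0.2097×4.75 + 0.2977×129.17 + 0.2553×100.12 + 0.2373×4.10 = 65.9896 per 1,000.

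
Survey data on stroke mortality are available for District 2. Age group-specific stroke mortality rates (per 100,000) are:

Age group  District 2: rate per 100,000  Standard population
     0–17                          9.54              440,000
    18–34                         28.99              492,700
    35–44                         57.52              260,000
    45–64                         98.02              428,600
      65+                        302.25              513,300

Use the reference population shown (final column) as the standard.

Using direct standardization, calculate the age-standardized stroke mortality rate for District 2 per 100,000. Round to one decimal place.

108.0

Standard total = 2,134,600; weights = 0.2061, 0.2308, 0.1218, 0.2008, 0.2405.
Standardized rate: 0.2061×9.54 + 0.2308×28.99 + 0.1218×57.52 + 0.2008×98.02 + 0.2405×302.25 = 108.0261 per 100,000.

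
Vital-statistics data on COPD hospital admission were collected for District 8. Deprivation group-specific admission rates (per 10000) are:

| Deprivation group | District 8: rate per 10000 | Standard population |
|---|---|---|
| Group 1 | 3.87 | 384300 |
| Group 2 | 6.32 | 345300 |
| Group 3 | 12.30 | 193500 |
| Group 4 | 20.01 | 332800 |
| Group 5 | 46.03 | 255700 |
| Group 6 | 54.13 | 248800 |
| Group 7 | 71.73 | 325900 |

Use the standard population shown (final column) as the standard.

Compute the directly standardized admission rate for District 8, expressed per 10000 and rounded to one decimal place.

29.4

Standard total = 2086300; weights = 0.1842, 0.1655, 0.0927, 0.1595, 0.1226, 0.1193, 0.1562.
Standardized rate: 0.1842×3.87 + 0.1655×6.32 + 0.0927×12.30 + 0.1595×20.01 + 0.1226×46.03 + 0.1193×54.13 + 0.1562×71.73 = 29.3932 per 10000.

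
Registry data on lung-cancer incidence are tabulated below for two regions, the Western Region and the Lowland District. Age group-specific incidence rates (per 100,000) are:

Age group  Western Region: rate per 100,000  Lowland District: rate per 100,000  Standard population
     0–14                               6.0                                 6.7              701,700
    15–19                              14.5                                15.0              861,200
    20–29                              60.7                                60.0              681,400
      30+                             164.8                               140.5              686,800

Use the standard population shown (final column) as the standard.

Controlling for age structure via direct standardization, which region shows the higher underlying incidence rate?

Standard total = 2,931,100; weights = 0.2394, 0.2938, 0.2325, 0.2343.
The Western Region: 0.2394×6.0 + 0.2938×14.5 + 0.2325×60.7 + 0.2343×164.8 = 58.4229 per 100,000.
The Lowland District: 0.2394×6.7 + 0.2938×15.0 + 0.2325×60.0 + 0.2343×140.5 = 52.8808 per 100,000.

Western Region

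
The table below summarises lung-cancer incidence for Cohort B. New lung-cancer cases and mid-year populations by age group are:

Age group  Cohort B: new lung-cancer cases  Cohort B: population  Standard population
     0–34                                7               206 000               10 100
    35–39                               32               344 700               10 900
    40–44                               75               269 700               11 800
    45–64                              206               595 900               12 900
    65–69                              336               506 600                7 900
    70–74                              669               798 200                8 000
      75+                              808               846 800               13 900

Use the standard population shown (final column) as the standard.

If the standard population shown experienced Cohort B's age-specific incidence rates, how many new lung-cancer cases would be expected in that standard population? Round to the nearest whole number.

Age-specific rates per 100 000 for Cohort B: 3.40, 9.28, 27.81, 34.57, 66.32, 83.81, 95.42.
Expected new lung-cancer cases = Σ (standard pop × age-specific rate ÷ 100 000)
= 10 100×3.40/100 000 + 10 900×9.28/100 000 + 11 800×27.81/100 000 + 12 900×34.57/100 000 + 7 900×66.32/100 000 + 8 000×83.81/100 000 + 13 900×95.42/100 000
= 0.34 + 1.01 + 3.28 + 4.46 + 5.24 + 6.71 + 13.26 = 34.30.

34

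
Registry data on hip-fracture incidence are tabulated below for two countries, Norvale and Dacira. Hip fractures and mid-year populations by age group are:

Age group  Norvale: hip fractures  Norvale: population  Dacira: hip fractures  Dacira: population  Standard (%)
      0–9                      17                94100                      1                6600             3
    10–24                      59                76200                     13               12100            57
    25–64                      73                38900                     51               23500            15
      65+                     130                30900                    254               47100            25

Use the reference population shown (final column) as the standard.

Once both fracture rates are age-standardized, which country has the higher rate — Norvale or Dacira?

Age-specific rates per 100000 for Norvale: 18.07, 77.43, 187.66, 420.71.
For Dacira: 15.15, 107.44, 217.02, 539.28.
Standard weights: 0.03, 0.57, 0.15, 0.25.
Norvale: 0.0300×18.07 + 0.5700×77.43 + 0.1500×187.66 + 0.2500×420.71 = 178.0029 per 100000.
Dacira: 0.0300×15.15 + 0.5700×107.44 + 0.1500×217.02 + 0.2500×539.28 = 229.0669 per 100000.

Dacira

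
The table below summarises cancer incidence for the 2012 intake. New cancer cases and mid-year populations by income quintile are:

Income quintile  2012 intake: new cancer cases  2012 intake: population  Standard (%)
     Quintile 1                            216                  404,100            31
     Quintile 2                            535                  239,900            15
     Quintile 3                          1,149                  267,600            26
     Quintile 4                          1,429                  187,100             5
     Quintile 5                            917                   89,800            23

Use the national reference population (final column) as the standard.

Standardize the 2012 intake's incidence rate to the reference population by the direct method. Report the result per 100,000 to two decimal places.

Income-specific rates per 100,000 for the 2012 intake: 53.45, 223.01, 429.37, 763.76, 1021.16.
Standard weights: 0.31, 0.15, 0.26, 0.05, 0.23.
Standardized rate: 0.3100×53.45 + 0.1500×223.01 + 0.2600×429.37 + 0.0500×763.76 + 0.2300×1021.16 = 434.7129 per 100,000.

434.71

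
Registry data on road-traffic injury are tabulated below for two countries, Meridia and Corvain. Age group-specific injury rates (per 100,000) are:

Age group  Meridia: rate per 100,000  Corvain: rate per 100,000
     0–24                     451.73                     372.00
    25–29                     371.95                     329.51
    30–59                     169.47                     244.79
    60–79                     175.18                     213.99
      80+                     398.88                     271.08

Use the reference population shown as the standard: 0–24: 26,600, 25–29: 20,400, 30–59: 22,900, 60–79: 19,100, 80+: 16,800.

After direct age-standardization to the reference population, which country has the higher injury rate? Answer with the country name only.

Meridia

Standard total = 105,800; weights = 0.2514, 0.1928, 0.2164, 0.1805, 0.1588.
Meridia: 0.2514×451.73 + 0.1928×371.95 + 0.2164×169.47 + 0.1805×175.18 + 0.1588×398.88 = 316.9356 per 100,000.
Corvain: 0.2514×372.00 + 0.1928×329.51 + 0.2164×244.79 + 0.1805×213.99 + 0.1588×271.08 = 291.7226 per 100,000.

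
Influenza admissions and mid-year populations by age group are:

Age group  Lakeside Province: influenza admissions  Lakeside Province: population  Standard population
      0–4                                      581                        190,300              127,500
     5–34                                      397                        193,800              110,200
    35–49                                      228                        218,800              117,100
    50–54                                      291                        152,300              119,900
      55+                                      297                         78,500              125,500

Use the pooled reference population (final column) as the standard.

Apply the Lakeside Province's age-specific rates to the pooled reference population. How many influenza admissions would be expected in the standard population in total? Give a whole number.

1441

Age-specific rates per 100,000 for the Lakeside Province: 305.31, 204.85, 104.20, 191.07, 378.34.
Expected influenza admissions = Σ (standard pop × age-specific rate ÷ 100,000)
= 127,500×305.31/100,000 + 110,200×204.85/100,000 + 117,100×104.20/100,000 + 119,900×191.07/100,000 + 125,500×378.34/100,000
= 389.27 + 225.75 + 122.02 + 229.09 + 474.82 = 1440.95.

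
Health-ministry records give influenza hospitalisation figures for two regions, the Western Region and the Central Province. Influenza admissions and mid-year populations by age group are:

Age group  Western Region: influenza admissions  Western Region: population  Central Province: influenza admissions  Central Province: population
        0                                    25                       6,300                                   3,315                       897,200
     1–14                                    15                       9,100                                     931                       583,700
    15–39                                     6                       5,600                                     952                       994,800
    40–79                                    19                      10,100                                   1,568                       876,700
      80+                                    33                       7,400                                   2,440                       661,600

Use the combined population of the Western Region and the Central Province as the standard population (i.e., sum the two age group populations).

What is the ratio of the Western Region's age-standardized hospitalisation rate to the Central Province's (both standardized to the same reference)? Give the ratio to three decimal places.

Age-specific rates per 100,000 for the Western Region: 396.83, 164.84, 107.14, 188.12, 445.95.
For the Central Province: 369.48, 159.50, 95.70, 178.85, 368.80.
Combined standard total = 4,052,500; weights = 0.2229, 0.1463, 0.2469, 0.2188, 0.1651.
The Western Region: 0.2229×396.83 + 0.1463×164.84 + 0.2469×107.14 + 0.2188×188.12 + 0.1651×445.95 = 253.8170 per 100,000.
The Central Province: 0.2229×369.48 + 0.1463×159.50 + 0.2469×95.70 + 0.2188×178.85 + 0.1651×368.80 = 229.3524 per 100,000.
Ratio = 253.8170 ÷ 229.3524 = 1.10667.

1.107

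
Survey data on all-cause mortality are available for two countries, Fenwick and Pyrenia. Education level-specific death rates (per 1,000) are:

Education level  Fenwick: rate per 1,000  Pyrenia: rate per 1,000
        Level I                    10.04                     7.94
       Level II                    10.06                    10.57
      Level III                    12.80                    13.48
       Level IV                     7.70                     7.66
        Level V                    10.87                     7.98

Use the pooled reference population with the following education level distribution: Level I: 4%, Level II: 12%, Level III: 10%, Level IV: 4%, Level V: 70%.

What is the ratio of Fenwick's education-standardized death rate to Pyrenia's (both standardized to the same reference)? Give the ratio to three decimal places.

Standard weights: 0.04, 0.12, 0.10, 0.04, 0.70.
Fenwick: 0.0400×10.04 + 0.1200×10.06 + 0.1000×12.80 + 0.0400×7.70 + 0.7000×10.87 = 10.8058 per 1,000.
Pyrenia: 0.0400×7.94 + 0.1200×10.57 + 0.1000×13.48 + 0.0400×7.66 + 0.7000×7.98 = 8.8264 per 1,000.
Ratio = 10.8058 ÷ 8.8264 = 1.22426.

1.224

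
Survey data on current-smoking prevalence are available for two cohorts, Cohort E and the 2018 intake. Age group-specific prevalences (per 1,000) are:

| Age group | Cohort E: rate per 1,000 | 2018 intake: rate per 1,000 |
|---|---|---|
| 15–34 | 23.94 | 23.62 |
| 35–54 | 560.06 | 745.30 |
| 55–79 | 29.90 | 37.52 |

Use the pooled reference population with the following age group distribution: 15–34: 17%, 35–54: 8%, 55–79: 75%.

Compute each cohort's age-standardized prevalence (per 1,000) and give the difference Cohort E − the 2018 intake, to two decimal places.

Standard weights: 0.17, 0.08, 0.75.
Cohort E: 0.1700×23.94 + 0.0800×560.06 + 0.7500×29.90 = 71.2996 per 1,000.
The 2018 intake: 0.1700×23.62 + 0.0800×745.30 + 0.7500×37.52 = 91.7794 per 1,000.
Difference = 71.2996 − 91.7794 = -20.4798.

-20.48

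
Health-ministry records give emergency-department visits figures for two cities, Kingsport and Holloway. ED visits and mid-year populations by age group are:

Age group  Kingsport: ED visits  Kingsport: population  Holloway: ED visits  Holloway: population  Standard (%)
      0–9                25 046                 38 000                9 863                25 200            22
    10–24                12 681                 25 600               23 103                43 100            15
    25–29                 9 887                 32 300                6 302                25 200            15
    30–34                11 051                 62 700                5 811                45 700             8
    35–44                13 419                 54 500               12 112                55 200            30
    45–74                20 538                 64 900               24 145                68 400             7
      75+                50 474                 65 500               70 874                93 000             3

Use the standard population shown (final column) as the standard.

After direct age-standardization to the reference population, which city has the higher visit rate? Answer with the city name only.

Kingsport

Age-specific rates per 1 000 for Kingsport: 659.105, 495.352, 306.099, 176.252, 246.220, 316.456, 770.595.
For Holloway: 391.389, 536.032, 250.079, 127.155, 219.420, 352.997, 762.086.
Standard weights: 0.22, 0.15, 0.15, 0.08, 0.30, 0.07, 0.03.
Kingsport: 0.2200×659.105 + 0.1500×495.352 + 0.1500×306.099 + 0.0800×176.252 + 0.3000×246.220 + 0.0700×316.456 + 0.0300×770.595 = 398.4568 per 1 000.
Holloway: 0.2200×391.389 + 0.1500×536.032 + 0.1500×250.079 + 0.0800×127.155 + 0.3000×219.420 + 0.0700×352.997 + 0.0300×762.086 = 327.5932 per 1 000.
The crude rates (416.58 vs 427.80) would put Holloway higher, but that reflects its age composition; once standardized to a common age structure, Kingsport has the higher underlying rate.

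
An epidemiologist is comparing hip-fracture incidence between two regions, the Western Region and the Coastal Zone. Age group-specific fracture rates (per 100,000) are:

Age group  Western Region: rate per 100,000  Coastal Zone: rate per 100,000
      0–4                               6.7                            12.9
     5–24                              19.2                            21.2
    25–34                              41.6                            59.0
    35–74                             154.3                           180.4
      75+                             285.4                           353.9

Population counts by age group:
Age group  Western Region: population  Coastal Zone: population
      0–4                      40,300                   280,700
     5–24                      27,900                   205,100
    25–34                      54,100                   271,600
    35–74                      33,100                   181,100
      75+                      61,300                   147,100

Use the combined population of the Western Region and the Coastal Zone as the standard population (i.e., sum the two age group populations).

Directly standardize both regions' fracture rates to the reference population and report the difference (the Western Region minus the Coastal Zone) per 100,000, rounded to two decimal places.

Combined standard total = 1,302,300; weights = 0.2465, 0.1789, 0.2501, 0.1645, 0.1600.
The Western Region: 0.2465×6.7 + 0.1789×19.2 + 0.2501×41.6 + 0.1645×154.3 + 0.1600×285.4 = 86.5406 per 100,000.
The Coastal Zone: 0.2465×12.9 + 0.1789×21.2 + 0.2501×59.0 + 0.1645×180.4 + 0.1600×353.9 = 108.0329 per 100,000.
Difference = 86.5406 − 108.0329 = -21.4923.

-21.49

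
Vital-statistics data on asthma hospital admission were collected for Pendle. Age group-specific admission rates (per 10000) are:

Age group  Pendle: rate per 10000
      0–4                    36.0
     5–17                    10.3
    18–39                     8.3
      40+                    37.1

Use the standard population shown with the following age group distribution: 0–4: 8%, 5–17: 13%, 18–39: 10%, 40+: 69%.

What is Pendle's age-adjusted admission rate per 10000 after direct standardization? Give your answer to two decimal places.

30.65

Standard weights: 0.08, 0.13, 0.10, 0.69.
Standardized rate: 0.0800×36.0 + 0.1300×10.3 + 0.1000×8.3 + 0.6900×37.1 = 30.6480 per 10000.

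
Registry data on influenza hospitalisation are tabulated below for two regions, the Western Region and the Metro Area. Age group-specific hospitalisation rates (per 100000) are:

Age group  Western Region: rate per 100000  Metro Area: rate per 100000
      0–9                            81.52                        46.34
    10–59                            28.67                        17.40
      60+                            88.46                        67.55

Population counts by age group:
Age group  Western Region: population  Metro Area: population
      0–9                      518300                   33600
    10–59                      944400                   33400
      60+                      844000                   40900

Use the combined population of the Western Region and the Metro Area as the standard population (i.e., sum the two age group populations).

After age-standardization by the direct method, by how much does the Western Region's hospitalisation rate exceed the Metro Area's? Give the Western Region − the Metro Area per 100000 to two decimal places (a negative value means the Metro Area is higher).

20.27

Combined standard total = 2414600; weights = 0.2286, 0.4050, 0.3665.
The Western Region: 0.2286×81.52 + 0.4050×28.67 + 0.3665×88.46 = 62.6616 per 100000.
The Metro Area: 0.2286×46.34 + 0.4050×17.40 + 0.3665×67.55 = 42.3937 per 100000.
Difference = 62.6616 − 42.3937 = 20.2679.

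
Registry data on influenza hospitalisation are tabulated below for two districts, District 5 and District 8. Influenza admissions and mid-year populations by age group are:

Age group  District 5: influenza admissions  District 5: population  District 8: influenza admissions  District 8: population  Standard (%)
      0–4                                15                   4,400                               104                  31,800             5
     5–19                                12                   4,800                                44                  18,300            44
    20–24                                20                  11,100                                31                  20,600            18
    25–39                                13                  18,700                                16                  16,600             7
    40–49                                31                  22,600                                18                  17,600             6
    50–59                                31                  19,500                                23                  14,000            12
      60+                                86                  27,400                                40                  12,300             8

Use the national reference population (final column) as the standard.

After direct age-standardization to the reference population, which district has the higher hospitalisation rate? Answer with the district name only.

Age-specific rates per 100,000 for District 5: 340.91, 250.00, 180.18, 69.52, 137.17, 158.97, 313.87.
For District 8: 327.04, 240.44, 150.49, 96.39, 102.27, 164.29, 325.20.
Standard weights: 0.05, 0.44, 0.18, 0.07, 0.06, 0.12, 0.08.
District 5: 0.0500×340.91 + 0.4400×250.00 + 0.1800×180.18 + 0.0700×69.52 + 0.0600×137.17 + 0.1200×158.97 + 0.0800×313.87 = 216.7607 per 100,000.
District 8: 0.0500×327.04 + 0.4400×240.44 + 0.1800×150.49 + 0.0700×96.39 + 0.0600×102.27 + 0.1200×164.29 + 0.0800×325.20 = 207.8458 per 100,000.
The crude rates (191.71 vs 210.37) would put District 8 higher, but that reflects its age composition; once standardized to a common age structure, District 5 has the higher underlying rate.

District 5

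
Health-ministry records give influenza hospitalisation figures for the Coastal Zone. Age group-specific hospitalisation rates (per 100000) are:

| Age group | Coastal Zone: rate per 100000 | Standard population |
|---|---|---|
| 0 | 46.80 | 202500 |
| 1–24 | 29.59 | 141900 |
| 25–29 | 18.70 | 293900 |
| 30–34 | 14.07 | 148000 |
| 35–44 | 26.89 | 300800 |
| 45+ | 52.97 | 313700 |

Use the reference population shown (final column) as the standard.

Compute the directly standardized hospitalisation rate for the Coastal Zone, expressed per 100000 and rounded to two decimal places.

Standard total = 1400800; weights = 0.1446, 0.1013, 0.2098, 0.1057, 0.2147, 0.2239.
Standardized rate: 0.1446×46.80 + 0.1013×29.59 + 0.2098×18.70 + 0.1057×14.07 + 0.2147×26.89 + 0.2239×52.97 = 32.8093 per 100000.

32.81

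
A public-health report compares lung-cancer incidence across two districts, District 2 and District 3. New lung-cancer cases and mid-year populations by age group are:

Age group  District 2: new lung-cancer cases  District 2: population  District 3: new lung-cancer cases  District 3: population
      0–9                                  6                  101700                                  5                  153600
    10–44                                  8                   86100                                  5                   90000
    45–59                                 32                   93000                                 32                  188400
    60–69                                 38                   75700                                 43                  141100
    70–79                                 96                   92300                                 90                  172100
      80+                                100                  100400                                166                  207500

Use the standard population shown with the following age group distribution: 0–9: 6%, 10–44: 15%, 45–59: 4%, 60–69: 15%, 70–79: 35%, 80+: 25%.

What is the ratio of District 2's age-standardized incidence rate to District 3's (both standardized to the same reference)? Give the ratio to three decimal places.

1.614

Age-specific rates per 100000 for District 2: 5.90, 9.29, 34.41, 50.20, 104.01, 99.60.
For District 3: 3.26, 5.56, 16.99, 30.47, 52.30, 80.00.
Standard weights: 0.06, 0.15, 0.04, 0.15, 0.35, 0.25.
District 2: 0.0600×5.90 + 0.1500×9.29 + 0.0400×34.41 + 0.1500×50.20 + 0.3500×104.01 + 0.2500×99.60 = 71.9572 per 100000.
District 3: 0.0600×3.26 + 0.1500×5.56 + 0.0400×16.99 + 0.1500×30.47 + 0.3500×52.30 + 0.2500×80.00 = 44.5826 per 100000.
Ratio = 71.9572 ÷ 44.5826 = 1.61402.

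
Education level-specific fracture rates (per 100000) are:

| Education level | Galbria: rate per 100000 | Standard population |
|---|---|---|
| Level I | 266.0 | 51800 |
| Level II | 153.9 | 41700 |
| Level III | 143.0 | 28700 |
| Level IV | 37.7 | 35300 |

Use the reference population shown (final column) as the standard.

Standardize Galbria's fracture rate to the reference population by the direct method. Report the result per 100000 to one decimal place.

Standard total = 157500; weights = 0.3289, 0.2648, 0.1822, 0.2241.
Standardized rate: 0.3289×266.0 + 0.2648×153.9 + 0.1822×143.0 + 0.2241×37.7 = 162.7387 per 100000.

162.7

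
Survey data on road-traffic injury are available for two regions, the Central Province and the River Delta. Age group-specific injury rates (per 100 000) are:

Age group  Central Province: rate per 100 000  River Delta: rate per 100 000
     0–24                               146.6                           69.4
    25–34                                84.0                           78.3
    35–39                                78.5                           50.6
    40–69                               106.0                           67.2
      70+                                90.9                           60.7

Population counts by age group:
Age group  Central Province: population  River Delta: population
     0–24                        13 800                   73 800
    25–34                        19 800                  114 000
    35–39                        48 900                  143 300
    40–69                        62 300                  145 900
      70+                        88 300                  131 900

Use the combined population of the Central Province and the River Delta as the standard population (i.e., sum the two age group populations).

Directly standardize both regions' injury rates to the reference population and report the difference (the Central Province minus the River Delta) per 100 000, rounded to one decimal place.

32.8

Combined standard total = 842 000; weights = 0.1040, 0.1589, 0.2283, 0.2473, 0.2615.
The Central Province: 0.1040×146.6 + 0.1589×84.0 + 0.2283×78.5 + 0.2473×106.0 + 0.2615×90.9 = 96.5017 per 100 000.
The River Delta: 0.1040×69.4 + 0.1589×78.3 + 0.2283×50.6 + 0.2473×67.2 + 0.2615×60.7 = 63.7037 per 100 000.
Difference = 96.5017 − 63.7037 = 32.7981.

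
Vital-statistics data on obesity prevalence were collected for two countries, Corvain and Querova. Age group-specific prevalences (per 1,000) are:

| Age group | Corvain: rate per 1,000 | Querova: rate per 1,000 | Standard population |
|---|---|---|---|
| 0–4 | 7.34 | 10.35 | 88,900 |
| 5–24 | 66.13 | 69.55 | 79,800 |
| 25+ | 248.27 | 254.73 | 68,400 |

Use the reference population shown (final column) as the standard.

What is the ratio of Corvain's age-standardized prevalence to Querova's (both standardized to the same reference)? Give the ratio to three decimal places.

0.959

Standard total = 237,100; weights = 0.3749, 0.3366, 0.2885.
Corvain: 0.3749×7.34 + 0.3366×66.13 + 0.2885×248.27 = 96.6317 per 1,000.
Querova: 0.3749×10.35 + 0.3366×69.55 + 0.2885×254.73 = 100.7749 per 1,000.
Ratio = 96.6317 ÷ 100.7749 = 0.95889.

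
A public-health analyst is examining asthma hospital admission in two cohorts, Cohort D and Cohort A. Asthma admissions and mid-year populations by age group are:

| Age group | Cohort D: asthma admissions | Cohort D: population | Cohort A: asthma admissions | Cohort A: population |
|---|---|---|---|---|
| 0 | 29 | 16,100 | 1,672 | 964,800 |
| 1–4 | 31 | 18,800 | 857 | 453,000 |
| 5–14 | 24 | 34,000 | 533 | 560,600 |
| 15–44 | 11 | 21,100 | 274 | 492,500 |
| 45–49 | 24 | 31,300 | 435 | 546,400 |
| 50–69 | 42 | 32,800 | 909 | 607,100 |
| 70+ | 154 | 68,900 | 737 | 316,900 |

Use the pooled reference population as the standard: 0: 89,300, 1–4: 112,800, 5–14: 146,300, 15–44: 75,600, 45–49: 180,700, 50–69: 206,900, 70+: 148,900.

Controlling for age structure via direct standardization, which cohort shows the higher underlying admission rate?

Age-specific rates per 10,000 for Cohort D: 18.01, 16.49, 7.06, 5.21, 7.67, 12.80, 22.35.
For Cohort A: 17.33, 18.92, 9.51, 5.56, 7.96, 14.97, 23.26.
Standard total = 960,500; weights = 0.0930, 0.1174, 0.1523, 0.0787, 0.1881, 0.2154, 0.1550.
Cohort D: 0.0930×18.01 + 0.1174×16.49 + 0.1523×7.06 + 0.0787×5.21 + 0.1881×7.67 + 0.2154×12.80 + 0.1550×22.35 = 12.7624 per 10,000.
Cohort A: 0.0930×17.33 + 0.1174×18.92 + 0.1523×9.51 + 0.0787×5.56 + 0.1881×7.96 + 0.2154×14.97 + 0.1550×23.26 = 14.0474 per 10,000.
The crude rates (14.13 vs 13.74) would put Cohort D higher, but that reflects its age composition; once standardized to a common age structure, Cohort A has the higher underlying rate.

Cohort A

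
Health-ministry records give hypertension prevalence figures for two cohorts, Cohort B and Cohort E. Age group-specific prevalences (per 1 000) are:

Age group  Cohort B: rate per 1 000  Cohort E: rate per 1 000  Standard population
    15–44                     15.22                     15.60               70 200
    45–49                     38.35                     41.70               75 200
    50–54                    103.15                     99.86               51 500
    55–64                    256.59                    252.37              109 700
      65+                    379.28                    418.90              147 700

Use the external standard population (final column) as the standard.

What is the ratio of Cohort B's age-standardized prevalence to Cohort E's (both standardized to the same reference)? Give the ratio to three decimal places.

Standard total = 454 300; weights = 0.1545, 0.1655, 0.1134, 0.2415, 0.3251.
Cohort B: 0.1545×15.22 + 0.1655×38.35 + 0.1134×103.15 + 0.2415×256.59 + 0.3251×379.28 = 205.6618 per 1 000.
Cohort E: 0.1545×15.60 + 0.1655×41.70 + 0.1134×99.86 + 0.2415×252.37 + 0.3251×418.90 = 217.7642 per 1 000.
Ratio = 205.6618 ÷ 217.7642 = 0.94442.

0.944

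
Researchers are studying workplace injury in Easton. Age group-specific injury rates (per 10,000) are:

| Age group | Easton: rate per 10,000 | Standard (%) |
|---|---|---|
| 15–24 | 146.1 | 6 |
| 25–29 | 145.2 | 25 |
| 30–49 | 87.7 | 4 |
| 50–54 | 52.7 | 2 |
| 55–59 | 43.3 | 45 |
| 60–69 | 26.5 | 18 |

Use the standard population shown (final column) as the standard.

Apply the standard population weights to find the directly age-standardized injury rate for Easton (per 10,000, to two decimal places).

73.88

Standard weights: 0.06, 0.25, 0.04, 0.02, 0.45, 0.18.
Standardized rate: 0.0600×146.1 + 0.2500×145.2 + 0.0400×87.7 + 0.0200×52.7 + 0.4500×43.3 + 0.1800×26.5 = 73.8830 per 10,000.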